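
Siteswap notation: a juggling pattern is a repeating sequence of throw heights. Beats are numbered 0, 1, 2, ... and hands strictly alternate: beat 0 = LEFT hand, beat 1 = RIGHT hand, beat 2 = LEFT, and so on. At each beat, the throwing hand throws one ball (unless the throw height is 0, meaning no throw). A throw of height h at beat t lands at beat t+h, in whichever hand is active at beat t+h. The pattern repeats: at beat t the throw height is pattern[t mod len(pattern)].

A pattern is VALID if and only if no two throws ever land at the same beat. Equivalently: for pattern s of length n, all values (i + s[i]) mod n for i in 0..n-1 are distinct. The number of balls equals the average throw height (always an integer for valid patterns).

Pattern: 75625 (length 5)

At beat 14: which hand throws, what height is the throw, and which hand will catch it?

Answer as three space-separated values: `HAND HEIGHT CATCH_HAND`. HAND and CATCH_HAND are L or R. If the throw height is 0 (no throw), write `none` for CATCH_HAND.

Beat 14: 14 mod 2 = 0, so hand = L
Throw height = pattern[14 mod 5] = pattern[4] = 5
Lands at beat 14+5=19, 19 mod 2 = 1, so catch hand = R

Answer: L 5 R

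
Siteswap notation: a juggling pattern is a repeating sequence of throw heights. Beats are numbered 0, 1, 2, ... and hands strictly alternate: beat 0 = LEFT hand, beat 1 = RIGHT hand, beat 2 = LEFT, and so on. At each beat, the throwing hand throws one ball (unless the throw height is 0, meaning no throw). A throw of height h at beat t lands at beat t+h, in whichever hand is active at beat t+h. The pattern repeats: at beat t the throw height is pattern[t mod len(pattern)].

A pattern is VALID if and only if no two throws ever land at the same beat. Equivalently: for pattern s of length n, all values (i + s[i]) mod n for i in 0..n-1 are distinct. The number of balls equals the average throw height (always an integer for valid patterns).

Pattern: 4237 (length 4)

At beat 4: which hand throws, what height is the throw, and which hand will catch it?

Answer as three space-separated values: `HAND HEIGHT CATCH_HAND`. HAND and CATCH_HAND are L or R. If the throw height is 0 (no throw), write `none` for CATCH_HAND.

Answer: L 4 L

Derivation:
Beat 4: 4 mod 2 = 0, so hand = L
Throw height = pattern[4 mod 4] = pattern[0] = 4
Lands at beat 4+4=8, 8 mod 2 = 0, so catch hand = L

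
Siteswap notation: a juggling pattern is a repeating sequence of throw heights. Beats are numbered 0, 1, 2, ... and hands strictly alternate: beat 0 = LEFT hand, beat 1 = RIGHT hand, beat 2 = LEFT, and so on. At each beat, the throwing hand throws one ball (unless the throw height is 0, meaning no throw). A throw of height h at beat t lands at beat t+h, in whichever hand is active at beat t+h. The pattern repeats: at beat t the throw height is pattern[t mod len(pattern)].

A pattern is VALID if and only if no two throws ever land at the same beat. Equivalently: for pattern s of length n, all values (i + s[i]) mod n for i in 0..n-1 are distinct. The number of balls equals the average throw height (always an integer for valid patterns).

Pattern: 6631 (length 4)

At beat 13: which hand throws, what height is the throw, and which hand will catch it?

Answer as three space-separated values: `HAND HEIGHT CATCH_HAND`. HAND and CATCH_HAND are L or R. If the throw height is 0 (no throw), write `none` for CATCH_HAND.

Beat 13: 13 mod 2 = 1, so hand = R
Throw height = pattern[13 mod 4] = pattern[1] = 6
Lands at beat 13+6=19, 19 mod 2 = 1, so catch hand = R

Answer: R 6 R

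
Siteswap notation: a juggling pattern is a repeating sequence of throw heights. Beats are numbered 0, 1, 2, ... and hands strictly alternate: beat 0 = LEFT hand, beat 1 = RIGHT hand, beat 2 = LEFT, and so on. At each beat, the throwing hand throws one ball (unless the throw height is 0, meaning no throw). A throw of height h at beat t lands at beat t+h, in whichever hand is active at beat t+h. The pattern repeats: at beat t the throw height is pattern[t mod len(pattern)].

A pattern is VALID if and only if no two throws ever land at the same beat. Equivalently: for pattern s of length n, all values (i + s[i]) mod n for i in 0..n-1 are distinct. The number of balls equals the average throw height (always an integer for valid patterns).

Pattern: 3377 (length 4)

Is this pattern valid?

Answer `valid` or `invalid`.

Answer: valid

Derivation:
i=0: (i + s[i]) mod n = (0 + 3) mod 4 = 3
i=1: (i + s[i]) mod n = (1 + 3) mod 4 = 0
i=2: (i + s[i]) mod n = (2 + 7) mod 4 = 1
i=3: (i + s[i]) mod n = (3 + 7) mod 4 = 2
Residues: [3, 0, 1, 2], distinct: True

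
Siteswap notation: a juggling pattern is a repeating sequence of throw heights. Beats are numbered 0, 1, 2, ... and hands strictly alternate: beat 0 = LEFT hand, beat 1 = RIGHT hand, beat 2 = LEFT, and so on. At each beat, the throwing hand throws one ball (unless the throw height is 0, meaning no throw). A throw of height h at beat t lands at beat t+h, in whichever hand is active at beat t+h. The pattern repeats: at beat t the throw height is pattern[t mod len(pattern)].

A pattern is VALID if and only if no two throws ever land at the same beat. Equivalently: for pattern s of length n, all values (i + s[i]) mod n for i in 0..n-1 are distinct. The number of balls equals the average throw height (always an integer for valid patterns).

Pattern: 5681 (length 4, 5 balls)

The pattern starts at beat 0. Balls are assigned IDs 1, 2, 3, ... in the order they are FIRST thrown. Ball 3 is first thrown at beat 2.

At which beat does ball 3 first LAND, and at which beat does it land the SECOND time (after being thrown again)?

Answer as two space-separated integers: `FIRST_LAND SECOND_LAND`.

Answer: 10 18

Derivation:
Beat 0 (L): throw ball1 h=5 -> lands@5:R; in-air after throw: [b1@5:R]
Beat 1 (R): throw ball2 h=6 -> lands@7:R; in-air after throw: [b1@5:R b2@7:R]
Beat 2 (L): throw ball3 h=8 -> lands@10:L; in-air after throw: [b1@5:R b2@7:R b3@10:L]
Beat 3 (R): throw ball4 h=1 -> lands@4:L; in-air after throw: [b4@4:L b1@5:R b2@7:R b3@10:L]
Beat 4 (L): throw ball4 h=5 -> lands@9:R; in-air after throw: [b1@5:R b2@7:R b4@9:R b3@10:L]
Beat 5 (R): throw ball1 h=6 -> lands@11:R; in-air after throw: [b2@7:R b4@9:R b3@10:L b1@11:R]
Beat 6 (L): throw ball5 h=8 -> lands@14:L; in-air after throw: [b2@7:R b4@9:R b3@10:L b1@11:R b5@14:L]
Beat 7 (R): throw ball2 h=1 -> lands@8:L; in-air after throw: [b2@8:L b4@9:R b3@10:L b1@11:R b5@14:L]
Beat 8 (L): throw ball2 h=5 -> lands@13:R; in-air after throw: [b4@9:R b3@10:L b1@11:R b2@13:R b5@14:L]
Beat 9 (R): throw ball4 h=6 -> lands@15:R; in-air after throw: [b3@10:L b1@11:R b2@13:R b5@14:L b4@15:R]
Beat 10 (L): throw ball3 h=8 -> lands@18:L; in-air after throw: [b1@11:R b2@13:R b5@14:L b4@15:R b3@18:L]
Beat 11 (R): throw ball1 h=1 -> lands@12:L; in-air after throw: [b1@12:L b2@13:R b5@14:L b4@15:R b3@18:L]
Beat 12 (L): throw ball1 h=5 -> lands@17:R; in-air after throw: [b2@13:R b5@14:L b4@15:R b1@17:R b3@18:L]
Ball 3: thrown@2 h=8 -> first land @10; rethrown@10 h=8 -> second land @18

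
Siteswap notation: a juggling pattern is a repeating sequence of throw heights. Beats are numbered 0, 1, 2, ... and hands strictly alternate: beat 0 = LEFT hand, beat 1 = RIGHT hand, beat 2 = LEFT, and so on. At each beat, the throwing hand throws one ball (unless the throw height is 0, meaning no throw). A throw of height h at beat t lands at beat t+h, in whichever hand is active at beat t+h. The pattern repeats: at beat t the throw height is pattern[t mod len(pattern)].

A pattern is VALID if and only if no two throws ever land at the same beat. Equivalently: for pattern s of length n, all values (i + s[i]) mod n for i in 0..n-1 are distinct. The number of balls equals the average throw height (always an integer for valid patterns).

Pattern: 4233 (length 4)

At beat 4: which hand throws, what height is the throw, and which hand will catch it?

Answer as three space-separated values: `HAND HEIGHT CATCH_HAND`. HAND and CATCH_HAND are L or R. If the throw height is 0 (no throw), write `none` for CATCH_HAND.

Answer: L 4 L

Derivation:
Beat 4: 4 mod 2 = 0, so hand = L
Throw height = pattern[4 mod 4] = pattern[0] = 4
Lands at beat 4+4=8, 8 mod 2 = 0, so catch hand = L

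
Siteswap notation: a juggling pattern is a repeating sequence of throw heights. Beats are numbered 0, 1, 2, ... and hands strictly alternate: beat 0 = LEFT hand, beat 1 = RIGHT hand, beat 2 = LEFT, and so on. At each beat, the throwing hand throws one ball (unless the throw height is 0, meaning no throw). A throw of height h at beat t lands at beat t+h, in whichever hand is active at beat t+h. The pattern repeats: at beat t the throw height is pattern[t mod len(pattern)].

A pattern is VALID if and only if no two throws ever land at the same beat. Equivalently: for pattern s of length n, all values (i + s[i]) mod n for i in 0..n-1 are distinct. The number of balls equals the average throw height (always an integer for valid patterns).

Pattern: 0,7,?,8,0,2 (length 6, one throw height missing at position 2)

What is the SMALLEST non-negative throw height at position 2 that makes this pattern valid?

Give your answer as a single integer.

i=0: (0 + 0) mod 6 = 0
i=1: (1 + 7) mod 6 = 2
i=2: s[i]=? (unknown)
i=3: (3 + 8) mod 6 = 5
i=4: (4 + 0) mod 6 = 4
i=5: (5 + 2) mod 6 = 1
Known residues: [0, 1, 2, 4, 5]; need a permutation of 0..5, so missing residue r = 3
Need (2 + s) mod 6 = 3; smallest s = (3 - 2) mod 6 = 1

Answer: 1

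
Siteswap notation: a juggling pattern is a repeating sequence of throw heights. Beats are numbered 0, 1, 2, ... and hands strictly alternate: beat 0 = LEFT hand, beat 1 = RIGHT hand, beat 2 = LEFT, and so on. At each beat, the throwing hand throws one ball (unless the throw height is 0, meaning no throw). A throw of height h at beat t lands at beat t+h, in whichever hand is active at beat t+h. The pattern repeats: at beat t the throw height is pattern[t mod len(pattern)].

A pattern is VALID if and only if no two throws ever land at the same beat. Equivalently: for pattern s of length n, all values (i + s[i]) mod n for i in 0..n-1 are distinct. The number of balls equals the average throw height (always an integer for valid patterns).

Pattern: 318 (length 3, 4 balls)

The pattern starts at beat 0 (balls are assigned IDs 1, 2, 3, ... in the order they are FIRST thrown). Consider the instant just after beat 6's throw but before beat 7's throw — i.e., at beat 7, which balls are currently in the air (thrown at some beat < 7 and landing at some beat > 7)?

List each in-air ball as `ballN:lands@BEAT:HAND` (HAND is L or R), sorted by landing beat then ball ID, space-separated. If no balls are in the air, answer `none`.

Answer: ball1:lands@9:R ball2:lands@10:L ball3:lands@13:R

Derivation:
Beat 0 (L): throw ball1 h=3 -> lands@3:R; in-air after throw: [b1@3:R]
Beat 1 (R): throw ball2 h=1 -> lands@2:L; in-air after throw: [b2@2:L b1@3:R]
Beat 2 (L): throw ball2 h=8 -> lands@10:L; in-air after throw: [b1@3:R b2@10:L]
Beat 3 (R): throw ball1 h=3 -> lands@6:L; in-air after throw: [b1@6:L b2@10:L]
Beat 4 (L): throw ball3 h=1 -> lands@5:R; in-air after throw: [b3@5:R b1@6:L b2@10:L]
Beat 5 (R): throw ball3 h=8 -> lands@13:R; in-air after throw: [b1@6:L b2@10:L b3@13:R]
Beat 6 (L): throw ball1 h=3 -> lands@9:R; in-air after throw: [b1@9:R b2@10:L b3@13:R]
Beat 7 (R): throw ball4 h=1 -> lands@8:L; in-air after throw: [b4@8:L b1@9:R b2@10:L b3@13:R]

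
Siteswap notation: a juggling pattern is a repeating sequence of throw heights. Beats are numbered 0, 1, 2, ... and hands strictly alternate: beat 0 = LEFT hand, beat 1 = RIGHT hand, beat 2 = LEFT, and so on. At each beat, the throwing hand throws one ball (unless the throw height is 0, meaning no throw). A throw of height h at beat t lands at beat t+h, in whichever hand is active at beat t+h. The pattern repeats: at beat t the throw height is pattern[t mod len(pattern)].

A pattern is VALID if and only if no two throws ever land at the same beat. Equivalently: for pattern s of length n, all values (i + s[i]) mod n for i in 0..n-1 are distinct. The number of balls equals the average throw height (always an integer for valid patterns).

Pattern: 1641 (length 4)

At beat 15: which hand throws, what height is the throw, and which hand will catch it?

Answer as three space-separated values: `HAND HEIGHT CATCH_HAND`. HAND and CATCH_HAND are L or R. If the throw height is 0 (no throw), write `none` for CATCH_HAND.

Beat 15: 15 mod 2 = 1, so hand = R
Throw height = pattern[15 mod 4] = pattern[3] = 1
Lands at beat 15+1=16, 16 mod 2 = 0, so catch hand = L

Answer: R 1 L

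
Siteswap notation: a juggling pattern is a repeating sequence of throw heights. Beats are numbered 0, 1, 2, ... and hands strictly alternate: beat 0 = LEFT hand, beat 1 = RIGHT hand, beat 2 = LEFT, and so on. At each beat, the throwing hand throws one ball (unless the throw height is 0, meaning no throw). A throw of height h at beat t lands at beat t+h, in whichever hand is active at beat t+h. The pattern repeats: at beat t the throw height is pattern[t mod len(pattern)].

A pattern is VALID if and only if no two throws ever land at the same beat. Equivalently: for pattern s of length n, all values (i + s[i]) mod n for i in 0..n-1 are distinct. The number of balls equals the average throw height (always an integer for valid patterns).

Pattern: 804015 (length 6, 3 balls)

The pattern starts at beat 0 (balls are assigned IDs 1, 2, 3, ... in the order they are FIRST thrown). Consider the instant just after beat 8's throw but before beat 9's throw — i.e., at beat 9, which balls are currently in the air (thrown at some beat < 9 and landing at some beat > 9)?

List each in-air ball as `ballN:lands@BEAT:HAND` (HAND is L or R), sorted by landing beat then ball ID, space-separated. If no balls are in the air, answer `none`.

Answer: ball3:lands@10:L ball1:lands@12:L ball2:lands@14:L

Derivation:
Beat 0 (L): throw ball1 h=8 -> lands@8:L; in-air after throw: [b1@8:L]
Beat 2 (L): throw ball2 h=4 -> lands@6:L; in-air after throw: [b2@6:L b1@8:L]
Beat 4 (L): throw ball3 h=1 -> lands@5:R; in-air after throw: [b3@5:R b2@6:L b1@8:L]
Beat 5 (R): throw ball3 h=5 -> lands@10:L; in-air after throw: [b2@6:L b1@8:L b3@10:L]
Beat 6 (L): throw ball2 h=8 -> lands@14:L; in-air after throw: [b1@8:L b3@10:L b2@14:L]
Beat 8 (L): throw ball1 h=4 -> lands@12:L; in-air after throw: [b3@10:L b1@12:L b2@14:L]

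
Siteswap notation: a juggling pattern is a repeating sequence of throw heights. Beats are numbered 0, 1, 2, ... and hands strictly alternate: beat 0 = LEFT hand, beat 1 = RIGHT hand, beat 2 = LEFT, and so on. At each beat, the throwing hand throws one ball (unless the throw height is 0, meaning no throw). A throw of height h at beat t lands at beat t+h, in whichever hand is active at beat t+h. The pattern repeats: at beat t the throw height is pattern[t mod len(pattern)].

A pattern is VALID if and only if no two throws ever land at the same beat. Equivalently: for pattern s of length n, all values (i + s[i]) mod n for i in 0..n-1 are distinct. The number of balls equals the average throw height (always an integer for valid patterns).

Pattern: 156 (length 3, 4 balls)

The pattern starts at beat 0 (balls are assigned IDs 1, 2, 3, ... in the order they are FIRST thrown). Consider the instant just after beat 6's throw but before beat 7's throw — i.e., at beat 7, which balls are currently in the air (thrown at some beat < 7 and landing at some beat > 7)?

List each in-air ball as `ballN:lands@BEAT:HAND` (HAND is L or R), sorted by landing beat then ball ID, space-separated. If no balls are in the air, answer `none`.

Answer: ball2:lands@8:L ball3:lands@9:R ball4:lands@11:R

Derivation:
Beat 0 (L): throw ball1 h=1 -> lands@1:R; in-air after throw: [b1@1:R]
Beat 1 (R): throw ball1 h=5 -> lands@6:L; in-air after throw: [b1@6:L]
Beat 2 (L): throw ball2 h=6 -> lands@8:L; in-air after throw: [b1@6:L b2@8:L]
Beat 3 (R): throw ball3 h=1 -> lands@4:L; in-air after throw: [b3@4:L b1@6:L b2@8:L]
Beat 4 (L): throw ball3 h=5 -> lands@9:R; in-air after throw: [b1@6:L b2@8:L b3@9:R]
Beat 5 (R): throw ball4 h=6 -> lands@11:R; in-air after throw: [b1@6:L b2@8:L b3@9:R b4@11:R]
Beat 6 (L): throw ball1 h=1 -> lands@7:R; in-air after throw: [b1@7:R b2@8:L b3@9:R b4@11:R]
Beat 7 (R): throw ball1 h=5 -> lands@12:L; in-air after throw: [b2@8:L b3@9:R b4@11:R b1@12:L]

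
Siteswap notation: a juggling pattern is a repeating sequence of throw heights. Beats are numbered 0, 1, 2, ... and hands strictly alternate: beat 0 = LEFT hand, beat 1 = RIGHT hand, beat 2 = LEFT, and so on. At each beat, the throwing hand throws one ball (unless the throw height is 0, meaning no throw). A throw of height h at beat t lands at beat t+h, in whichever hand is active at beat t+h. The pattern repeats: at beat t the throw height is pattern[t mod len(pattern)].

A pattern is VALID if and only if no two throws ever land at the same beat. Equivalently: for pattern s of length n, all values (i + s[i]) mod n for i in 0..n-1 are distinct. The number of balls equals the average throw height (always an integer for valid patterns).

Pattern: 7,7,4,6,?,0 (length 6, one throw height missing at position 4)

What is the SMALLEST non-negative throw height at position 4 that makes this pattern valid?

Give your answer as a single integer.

Answer: 0

Derivation:
i=0: (0 + 7) mod 6 = 1
i=1: (1 + 7) mod 6 = 2
i=2: (2 + 4) mod 6 = 0
i=3: (3 + 6) mod 6 = 3
i=4: s[i]=? (unknown)
i=5: (5 + 0) mod 6 = 5
Known residues: [0, 1, 2, 3, 5]; need a permutation of 0..5, so missing residue r = 4
Need (4 + s) mod 6 = 4; smallest s = (4 - 4) mod 6 = 0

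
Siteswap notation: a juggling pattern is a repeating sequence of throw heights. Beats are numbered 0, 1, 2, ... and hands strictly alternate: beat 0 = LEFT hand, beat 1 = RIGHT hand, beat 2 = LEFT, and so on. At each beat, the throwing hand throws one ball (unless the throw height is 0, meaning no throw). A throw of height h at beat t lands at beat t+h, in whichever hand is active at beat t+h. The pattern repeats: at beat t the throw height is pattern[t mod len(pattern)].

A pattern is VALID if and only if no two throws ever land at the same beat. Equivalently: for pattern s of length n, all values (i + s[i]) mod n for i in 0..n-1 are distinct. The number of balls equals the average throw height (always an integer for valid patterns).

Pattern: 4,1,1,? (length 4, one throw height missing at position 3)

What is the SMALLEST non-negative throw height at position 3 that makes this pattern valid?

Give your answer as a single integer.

Answer: 2

Derivation:
i=0: (0 + 4) mod 4 = 0
i=1: (1 + 1) mod 4 = 2
i=2: (2 + 1) mod 4 = 3
i=3: s[i]=? (unknown)
Known residues: [0, 2, 3]; need a permutation of 0..3, so missing residue r = 1
Need (3 + s) mod 4 = 1; smallest s = (1 - 3) mod 4 = 2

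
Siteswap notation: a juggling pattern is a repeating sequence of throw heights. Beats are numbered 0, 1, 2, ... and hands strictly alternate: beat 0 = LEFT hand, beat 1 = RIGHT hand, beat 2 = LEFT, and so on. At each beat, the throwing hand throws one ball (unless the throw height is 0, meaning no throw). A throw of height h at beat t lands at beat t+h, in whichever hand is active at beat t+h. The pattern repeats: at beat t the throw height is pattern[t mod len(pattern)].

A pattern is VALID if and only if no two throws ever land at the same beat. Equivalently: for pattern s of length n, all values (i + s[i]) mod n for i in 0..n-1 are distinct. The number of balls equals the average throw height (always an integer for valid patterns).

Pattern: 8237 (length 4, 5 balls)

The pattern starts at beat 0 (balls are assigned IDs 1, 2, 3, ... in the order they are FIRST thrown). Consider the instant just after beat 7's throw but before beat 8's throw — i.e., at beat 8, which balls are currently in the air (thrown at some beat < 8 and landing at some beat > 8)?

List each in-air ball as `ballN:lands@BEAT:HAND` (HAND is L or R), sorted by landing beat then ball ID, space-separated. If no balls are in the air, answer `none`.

Beat 0 (L): throw ball1 h=8 -> lands@8:L; in-air after throw: [b1@8:L]
Beat 1 (R): throw ball2 h=2 -> lands@3:R; in-air after throw: [b2@3:R b1@8:L]
Beat 2 (L): throw ball3 h=3 -> lands@5:R; in-air after throw: [b2@3:R b3@5:R b1@8:L]
Beat 3 (R): throw ball2 h=7 -> lands@10:L; in-air after throw: [b3@5:R b1@8:L b2@10:L]
Beat 4 (L): throw ball4 h=8 -> lands@12:L; in-air after throw: [b3@5:R b1@8:L b2@10:L b4@12:L]
Beat 5 (R): throw ball3 h=2 -> lands@7:R; in-air after throw: [b3@7:R b1@8:L b2@10:L b4@12:L]
Beat 6 (L): throw ball5 h=3 -> lands@9:R; in-air after throw: [b3@7:R b1@8:L b5@9:R b2@10:L b4@12:L]
Beat 7 (R): throw ball3 h=7 -> lands@14:L; in-air after throw: [b1@8:L b5@9:R b2@10:L b4@12:L b3@14:L]
Beat 8 (L): throw ball1 h=8 -> lands@16:L; in-air after throw: [b5@9:R b2@10:L b4@12:L b3@14:L b1@16:L]

Answer: ball5:lands@9:R ball2:lands@10:L ball4:lands@12:L ball3:lands@14:L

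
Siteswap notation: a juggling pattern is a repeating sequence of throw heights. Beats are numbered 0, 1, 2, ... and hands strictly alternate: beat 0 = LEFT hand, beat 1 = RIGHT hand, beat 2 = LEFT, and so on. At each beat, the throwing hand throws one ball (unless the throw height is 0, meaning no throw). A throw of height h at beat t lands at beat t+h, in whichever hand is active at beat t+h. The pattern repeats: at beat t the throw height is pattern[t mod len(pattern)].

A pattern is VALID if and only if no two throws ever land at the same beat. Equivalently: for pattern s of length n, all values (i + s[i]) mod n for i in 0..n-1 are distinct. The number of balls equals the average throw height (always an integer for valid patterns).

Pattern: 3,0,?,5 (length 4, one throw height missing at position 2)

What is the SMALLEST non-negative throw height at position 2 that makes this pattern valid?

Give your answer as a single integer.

i=0: (0 + 3) mod 4 = 3
i=1: (1 + 0) mod 4 = 1
i=2: s[i]=? (unknown)
i=3: (3 + 5) mod 4 = 0
Known residues: [0, 1, 3]; need a permutation of 0..3, so missing residue r = 2
Need (2 + s) mod 4 = 2; smallest s = (2 - 2) mod 4 = 0

Answer: 0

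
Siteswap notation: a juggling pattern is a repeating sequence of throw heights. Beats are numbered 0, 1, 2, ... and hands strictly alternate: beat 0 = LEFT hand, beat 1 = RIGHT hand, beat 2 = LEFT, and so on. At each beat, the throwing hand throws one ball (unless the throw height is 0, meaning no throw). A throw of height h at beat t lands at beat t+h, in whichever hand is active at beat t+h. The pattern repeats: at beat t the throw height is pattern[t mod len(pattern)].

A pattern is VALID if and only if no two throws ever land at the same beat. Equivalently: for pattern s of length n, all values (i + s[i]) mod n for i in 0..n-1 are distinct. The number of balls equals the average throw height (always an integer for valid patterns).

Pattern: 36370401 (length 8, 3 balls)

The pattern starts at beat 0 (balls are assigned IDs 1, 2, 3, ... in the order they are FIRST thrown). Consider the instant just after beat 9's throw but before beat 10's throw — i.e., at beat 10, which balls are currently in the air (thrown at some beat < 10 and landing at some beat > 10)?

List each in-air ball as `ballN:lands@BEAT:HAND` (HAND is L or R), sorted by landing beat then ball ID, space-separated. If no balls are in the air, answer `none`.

Answer: ball2:lands@11:R ball3:lands@15:R

Derivation:
Beat 0 (L): throw ball1 h=3 -> lands@3:R; in-air after throw: [b1@3:R]
Beat 1 (R): throw ball2 h=6 -> lands@7:R; in-air after throw: [b1@3:R b2@7:R]
Beat 2 (L): throw ball3 h=3 -> lands@5:R; in-air after throw: [b1@3:R b3@5:R b2@7:R]
Beat 3 (R): throw ball1 h=7 -> lands@10:L; in-air after throw: [b3@5:R b2@7:R b1@10:L]
Beat 5 (R): throw ball3 h=4 -> lands@9:R; in-air after throw: [b2@7:R b3@9:R b1@10:L]
Beat 7 (R): throw ball2 h=1 -> lands@8:L; in-air after throw: [b2@8:L b3@9:R b1@10:L]
Beat 8 (L): throw ball2 h=3 -> lands@11:R; in-air after throw: [b3@9:R b1@10:L b2@11:R]
Beat 9 (R): throw ball3 h=6 -> lands@15:R; in-air after throw: [b1@10:L b2@11:R b3@15:R]
Beat 10 (L): throw ball1 h=3 -> lands@13:R; in-air after throw: [b2@11:R b1@13:R b3@15:R]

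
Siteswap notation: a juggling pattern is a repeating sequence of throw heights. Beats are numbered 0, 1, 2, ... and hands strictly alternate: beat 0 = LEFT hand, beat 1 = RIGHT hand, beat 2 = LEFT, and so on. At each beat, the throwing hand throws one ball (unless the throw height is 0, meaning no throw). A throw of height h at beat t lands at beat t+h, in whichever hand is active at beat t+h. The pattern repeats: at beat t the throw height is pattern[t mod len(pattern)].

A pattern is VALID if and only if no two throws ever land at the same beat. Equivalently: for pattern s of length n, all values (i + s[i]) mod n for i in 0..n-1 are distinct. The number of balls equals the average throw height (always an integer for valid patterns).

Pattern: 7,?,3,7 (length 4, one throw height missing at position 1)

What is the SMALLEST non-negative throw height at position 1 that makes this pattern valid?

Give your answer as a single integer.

Answer: 3

Derivation:
i=0: (0 + 7) mod 4 = 3
i=1: s[i]=? (unknown)
i=2: (2 + 3) mod 4 = 1
i=3: (3 + 7) mod 4 = 2
Known residues: [1, 2, 3]; need a permutation of 0..3, so missing residue r = 0
Need (1 + s) mod 4 = 0; smallest s = (0 - 1) mod 4 = 3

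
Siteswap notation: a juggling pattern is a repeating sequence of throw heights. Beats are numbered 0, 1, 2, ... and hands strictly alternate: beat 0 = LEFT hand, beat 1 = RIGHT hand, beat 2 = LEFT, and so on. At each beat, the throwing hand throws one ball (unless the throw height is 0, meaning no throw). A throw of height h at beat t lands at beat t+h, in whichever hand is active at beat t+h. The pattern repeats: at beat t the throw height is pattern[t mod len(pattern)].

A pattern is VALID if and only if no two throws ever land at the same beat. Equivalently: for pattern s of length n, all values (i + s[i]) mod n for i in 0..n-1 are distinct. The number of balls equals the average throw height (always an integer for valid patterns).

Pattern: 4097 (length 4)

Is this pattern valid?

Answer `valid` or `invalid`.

Answer: valid

Derivation:
i=0: (i + s[i]) mod n = (0 + 4) mod 4 = 0
i=1: (i + s[i]) mod n = (1 + 0) mod 4 = 1
i=2: (i + s[i]) mod n = (2 + 9) mod 4 = 3
i=3: (i + s[i]) mod n = (3 + 7) mod 4 = 2
Residues: [0, 1, 3, 2], distinct: True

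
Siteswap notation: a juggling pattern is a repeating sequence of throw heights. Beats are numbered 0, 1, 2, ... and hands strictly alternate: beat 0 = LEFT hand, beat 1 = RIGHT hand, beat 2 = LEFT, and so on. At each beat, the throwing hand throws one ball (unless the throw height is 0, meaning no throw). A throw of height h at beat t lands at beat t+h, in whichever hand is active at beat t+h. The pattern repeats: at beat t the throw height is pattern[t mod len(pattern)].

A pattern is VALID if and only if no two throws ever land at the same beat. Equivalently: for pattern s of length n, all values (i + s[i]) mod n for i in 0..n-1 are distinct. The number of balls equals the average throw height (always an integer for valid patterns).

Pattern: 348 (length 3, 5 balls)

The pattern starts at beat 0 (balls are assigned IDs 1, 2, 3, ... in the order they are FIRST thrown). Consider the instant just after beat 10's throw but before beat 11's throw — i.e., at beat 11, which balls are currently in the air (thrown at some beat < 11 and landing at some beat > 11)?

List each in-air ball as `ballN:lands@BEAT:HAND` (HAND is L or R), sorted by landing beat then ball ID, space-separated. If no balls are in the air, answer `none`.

Answer: ball1:lands@12:L ball2:lands@13:R ball3:lands@14:L ball4:lands@16:L

Derivation:
Beat 0 (L): throw ball1 h=3 -> lands@3:R; in-air after throw: [b1@3:R]
Beat 1 (R): throw ball2 h=4 -> lands@5:R; in-air after throw: [b1@3:R b2@5:R]
Beat 2 (L): throw ball3 h=8 -> lands@10:L; in-air after throw: [b1@3:R b2@5:R b3@10:L]
Beat 3 (R): throw ball1 h=3 -> lands@6:L; in-air after throw: [b2@5:R b1@6:L b3@10:L]
Beat 4 (L): throw ball4 h=4 -> lands@8:L; in-air after throw: [b2@5:R b1@6:L b4@8:L b3@10:L]
Beat 5 (R): throw ball2 h=8 -> lands@13:R; in-air after throw: [b1@6:L b4@8:L b3@10:L b2@13:R]
Beat 6 (L): throw ball1 h=3 -> lands@9:R; in-air after throw: [b4@8:L b1@9:R b3@10:L b2@13:R]
Beat 7 (R): throw ball5 h=4 -> lands@11:R; in-air after throw: [b4@8:L b1@9:R b3@10:L b5@11:R b2@13:R]
Beat 8 (L): throw ball4 h=8 -> lands@16:L; in-air after throw: [b1@9:R b3@10:L b5@11:R b2@13:R b4@16:L]
Beat 9 (R): throw ball1 h=3 -> lands@12:L; in-air after throw: [b3@10:L b5@11:R b1@12:L b2@13:R b4@16:L]
Beat 10 (L): throw ball3 h=4 -> lands@14:L; in-air after throw: [b5@11:R b1@12:L b2@13:R b3@14:L b4@16:L]
Beat 11 (R): throw ball5 h=8 -> lands@19:R; in-air after throw: [b1@12:L b2@13:R b3@14:L b4@16:L b5@19:R]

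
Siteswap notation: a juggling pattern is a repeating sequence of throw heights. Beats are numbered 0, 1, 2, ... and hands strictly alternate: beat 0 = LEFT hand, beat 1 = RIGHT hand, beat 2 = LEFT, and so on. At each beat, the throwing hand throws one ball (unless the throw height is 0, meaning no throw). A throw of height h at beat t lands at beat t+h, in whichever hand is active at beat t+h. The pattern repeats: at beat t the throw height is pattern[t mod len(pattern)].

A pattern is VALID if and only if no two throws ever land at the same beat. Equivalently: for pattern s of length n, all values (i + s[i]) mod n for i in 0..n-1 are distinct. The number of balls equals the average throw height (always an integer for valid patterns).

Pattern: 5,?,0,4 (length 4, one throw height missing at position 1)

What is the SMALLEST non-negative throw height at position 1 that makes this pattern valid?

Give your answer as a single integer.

i=0: (0 + 5) mod 4 = 1
i=1: s[i]=? (unknown)
i=2: (2 + 0) mod 4 = 2
i=3: (3 + 4) mod 4 = 3
Known residues: [1, 2, 3]; need a permutation of 0..3, so missing residue r = 0
Need (1 + s) mod 4 = 0; smallest s = (0 - 1) mod 4 = 3

Answer: 3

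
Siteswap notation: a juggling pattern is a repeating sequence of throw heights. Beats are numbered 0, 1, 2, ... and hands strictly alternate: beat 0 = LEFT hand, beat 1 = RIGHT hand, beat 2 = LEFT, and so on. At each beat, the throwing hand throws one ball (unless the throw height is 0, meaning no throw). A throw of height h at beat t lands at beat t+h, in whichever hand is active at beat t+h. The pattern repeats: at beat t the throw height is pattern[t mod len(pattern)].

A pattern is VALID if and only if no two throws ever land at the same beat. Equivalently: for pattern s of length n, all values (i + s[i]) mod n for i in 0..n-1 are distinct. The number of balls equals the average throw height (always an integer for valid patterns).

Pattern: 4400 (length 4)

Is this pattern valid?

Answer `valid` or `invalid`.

i=0: (i + s[i]) mod n = (0 + 4) mod 4 = 0
i=1: (i + s[i]) mod n = (1 + 4) mod 4 = 1
i=2: (i + s[i]) mod n = (2 + 0) mod 4 = 2
i=3: (i + s[i]) mod n = (3 + 0) mod 4 = 3
Residues: [0, 1, 2, 3], distinct: True

Answer: valid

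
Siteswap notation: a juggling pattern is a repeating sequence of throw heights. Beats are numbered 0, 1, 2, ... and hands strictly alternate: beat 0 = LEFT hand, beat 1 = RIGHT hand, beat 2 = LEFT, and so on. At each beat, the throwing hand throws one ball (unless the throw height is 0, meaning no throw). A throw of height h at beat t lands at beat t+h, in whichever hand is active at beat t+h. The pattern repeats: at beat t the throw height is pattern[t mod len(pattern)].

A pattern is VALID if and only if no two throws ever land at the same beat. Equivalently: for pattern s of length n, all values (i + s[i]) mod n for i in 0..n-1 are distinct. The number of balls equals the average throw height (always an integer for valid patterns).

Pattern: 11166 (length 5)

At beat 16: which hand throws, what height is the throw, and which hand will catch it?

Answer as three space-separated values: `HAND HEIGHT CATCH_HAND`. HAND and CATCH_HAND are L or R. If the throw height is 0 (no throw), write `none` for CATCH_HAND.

Beat 16: 16 mod 2 = 0, so hand = L
Throw height = pattern[16 mod 5] = pattern[1] = 1
Lands at beat 16+1=17, 17 mod 2 = 1, so catch hand = R

Answer: L 1 R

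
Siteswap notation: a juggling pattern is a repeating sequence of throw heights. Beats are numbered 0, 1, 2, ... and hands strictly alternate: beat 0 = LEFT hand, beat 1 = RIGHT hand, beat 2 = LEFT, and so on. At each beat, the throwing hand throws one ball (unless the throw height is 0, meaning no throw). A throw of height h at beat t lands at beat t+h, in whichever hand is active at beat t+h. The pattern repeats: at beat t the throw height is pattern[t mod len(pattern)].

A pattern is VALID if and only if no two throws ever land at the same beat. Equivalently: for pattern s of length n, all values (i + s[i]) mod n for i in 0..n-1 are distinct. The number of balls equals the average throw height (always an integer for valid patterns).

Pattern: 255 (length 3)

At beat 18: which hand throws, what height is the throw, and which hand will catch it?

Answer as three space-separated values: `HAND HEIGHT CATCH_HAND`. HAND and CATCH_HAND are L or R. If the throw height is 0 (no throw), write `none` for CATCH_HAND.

Answer: L 2 L

Derivation:
Beat 18: 18 mod 2 = 0, so hand = L
Throw height = pattern[18 mod 3] = pattern[0] = 2
Lands at beat 18+2=20, 20 mod 2 = 0, so catch hand = L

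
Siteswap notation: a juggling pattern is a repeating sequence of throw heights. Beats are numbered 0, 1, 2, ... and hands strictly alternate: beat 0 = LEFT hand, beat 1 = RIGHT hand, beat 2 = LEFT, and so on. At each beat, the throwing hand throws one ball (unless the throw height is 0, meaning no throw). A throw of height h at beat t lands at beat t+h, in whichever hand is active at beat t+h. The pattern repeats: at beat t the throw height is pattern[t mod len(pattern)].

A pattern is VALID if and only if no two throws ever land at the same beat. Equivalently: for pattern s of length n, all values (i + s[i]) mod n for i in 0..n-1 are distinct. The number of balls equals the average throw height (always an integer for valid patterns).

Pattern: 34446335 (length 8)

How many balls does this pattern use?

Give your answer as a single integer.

Answer: 4

Derivation:
Pattern = [3, 4, 4, 4, 6, 3, 3, 5], length n = 8
  position 0: throw height = 3, running sum = 3
  position 1: throw height = 4, running sum = 7
  position 2: throw height = 4, running sum = 11
  position 3: throw height = 4, running sum = 15
  position 4: throw height = 6, running sum = 21
  position 5: throw height = 3, running sum = 24
  position 6: throw height = 3, running sum = 27
  position 7: throw height = 5, running sum = 32
Total sum = 32; balls = sum / n = 32 / 8 = 4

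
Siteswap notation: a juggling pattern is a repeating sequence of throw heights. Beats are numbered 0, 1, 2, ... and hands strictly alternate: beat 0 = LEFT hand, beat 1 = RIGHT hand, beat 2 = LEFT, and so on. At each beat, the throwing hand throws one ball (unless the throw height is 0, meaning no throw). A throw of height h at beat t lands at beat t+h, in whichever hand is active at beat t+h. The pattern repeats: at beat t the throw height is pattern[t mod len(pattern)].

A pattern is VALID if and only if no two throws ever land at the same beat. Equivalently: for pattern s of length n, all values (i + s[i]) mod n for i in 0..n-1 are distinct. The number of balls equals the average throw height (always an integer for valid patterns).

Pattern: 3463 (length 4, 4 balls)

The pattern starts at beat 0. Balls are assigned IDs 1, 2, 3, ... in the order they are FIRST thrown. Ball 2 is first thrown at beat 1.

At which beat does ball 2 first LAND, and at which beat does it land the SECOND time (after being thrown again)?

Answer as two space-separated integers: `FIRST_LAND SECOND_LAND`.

Answer: 5 9

Derivation:
Beat 0 (L): throw ball1 h=3 -> lands@3:R; in-air after throw: [b1@3:R]
Beat 1 (R): throw ball2 h=4 -> lands@5:R; in-air after throw: [b1@3:R b2@5:R]
Beat 2 (L): throw ball3 h=6 -> lands@8:L; in-air after throw: [b1@3:R b2@5:R b3@8:L]
Beat 3 (R): throw ball1 h=3 -> lands@6:L; in-air after throw: [b2@5:R b1@6:L b3@8:L]
Beat 4 (L): throw ball4 h=3 -> lands@7:R; in-air after throw: [b2@5:R b1@6:L b4@7:R b3@8:L]
Beat 5 (R): throw ball2 h=4 -> lands@9:R; in-air after throw: [b1@6:L b4@7:R b3@8:L b2@9:R]
Beat 6 (L): throw ball1 h=6 -> lands@12:L; in-air after throw: [b4@7:R b3@8:L b2@9:R b1@12:L]
Beat 7 (R): throw ball4 h=3 -> lands@10:L; in-air after throw: [b3@8:L b2@9:R b4@10:L b1@12:L]
Beat 8 (L): throw ball3 h=3 -> lands@11:R; in-air after throw: [b2@9:R b4@10:L b3@11:R b1@12:L]
Beat 9 (R): throw ball2 h=4 -> lands@13:R; in-air after throw: [b4@10:L b3@11:R b1@12:L b2@13:R]
Ball 2: thrown@1 h=4 -> first land @5; rethrown@5 h=4 -> second land @9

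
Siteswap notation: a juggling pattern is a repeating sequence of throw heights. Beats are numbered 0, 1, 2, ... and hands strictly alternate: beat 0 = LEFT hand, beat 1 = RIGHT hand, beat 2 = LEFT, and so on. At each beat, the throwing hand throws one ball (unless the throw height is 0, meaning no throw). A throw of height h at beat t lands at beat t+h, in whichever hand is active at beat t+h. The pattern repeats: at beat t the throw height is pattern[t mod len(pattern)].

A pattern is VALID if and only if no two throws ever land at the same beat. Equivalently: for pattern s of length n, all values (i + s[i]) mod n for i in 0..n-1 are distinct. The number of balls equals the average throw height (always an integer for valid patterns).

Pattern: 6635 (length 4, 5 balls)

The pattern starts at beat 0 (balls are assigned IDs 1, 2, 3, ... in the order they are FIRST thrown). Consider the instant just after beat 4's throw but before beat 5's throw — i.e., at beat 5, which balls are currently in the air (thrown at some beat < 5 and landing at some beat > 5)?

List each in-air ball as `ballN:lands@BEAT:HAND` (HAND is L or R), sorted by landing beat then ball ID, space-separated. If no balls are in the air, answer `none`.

Answer: ball1:lands@6:L ball2:lands@7:R ball4:lands@8:L ball5:lands@10:L

Derivation:
Beat 0 (L): throw ball1 h=6 -> lands@6:L; in-air after throw: [b1@6:L]
Beat 1 (R): throw ball2 h=6 -> lands@7:R; in-air after throw: [b1@6:L b2@7:R]
Beat 2 (L): throw ball3 h=3 -> lands@5:R; in-air after throw: [b3@5:R b1@6:L b2@7:R]
Beat 3 (R): throw ball4 h=5 -> lands@8:L; in-air after throw: [b3@5:R b1@6:L b2@7:R b4@8:L]
Beat 4 (L): throw ball5 h=6 -> lands@10:L; in-air after throw: [b3@5:R b1@6:L b2@7:R b4@8:L b5@10:L]
Beat 5 (R): throw ball3 h=6 -> lands@11:R; in-air after throw: [b1@6:L b2@7:R b4@8:L b5@10:L b3@11:R]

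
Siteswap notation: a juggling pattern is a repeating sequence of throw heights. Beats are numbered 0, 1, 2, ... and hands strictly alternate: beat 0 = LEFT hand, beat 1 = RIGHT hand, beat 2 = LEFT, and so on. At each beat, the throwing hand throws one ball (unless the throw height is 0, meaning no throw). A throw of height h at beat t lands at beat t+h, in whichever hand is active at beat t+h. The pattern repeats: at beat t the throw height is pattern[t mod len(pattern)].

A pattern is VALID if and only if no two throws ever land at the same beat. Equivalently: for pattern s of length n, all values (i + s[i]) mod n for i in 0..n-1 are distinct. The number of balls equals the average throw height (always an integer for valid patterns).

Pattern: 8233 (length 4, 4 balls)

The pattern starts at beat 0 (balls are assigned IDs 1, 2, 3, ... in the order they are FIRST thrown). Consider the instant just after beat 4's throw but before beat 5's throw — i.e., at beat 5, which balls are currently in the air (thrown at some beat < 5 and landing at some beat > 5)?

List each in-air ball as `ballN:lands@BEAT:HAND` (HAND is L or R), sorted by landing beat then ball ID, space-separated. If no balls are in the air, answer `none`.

Beat 0 (L): throw ball1 h=8 -> lands@8:L; in-air after throw: [b1@8:L]
Beat 1 (R): throw ball2 h=2 -> lands@3:R; in-air after throw: [b2@3:R b1@8:L]
Beat 2 (L): throw ball3 h=3 -> lands@5:R; in-air after throw: [b2@3:R b3@5:R b1@8:L]
Beat 3 (R): throw ball2 h=3 -> lands@6:L; in-air after throw: [b3@5:R b2@6:L b1@8:L]
Beat 4 (L): throw ball4 h=8 -> lands@12:L; in-air after throw: [b3@5:R b2@6:L b1@8:L b4@12:L]
Beat 5 (R): throw ball3 h=2 -> lands@7:R; in-air after throw: [b2@6:L b3@7:R b1@8:L b4@12:L]

Answer: ball2:lands@6:L ball1:lands@8:L ball4:lands@12:L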